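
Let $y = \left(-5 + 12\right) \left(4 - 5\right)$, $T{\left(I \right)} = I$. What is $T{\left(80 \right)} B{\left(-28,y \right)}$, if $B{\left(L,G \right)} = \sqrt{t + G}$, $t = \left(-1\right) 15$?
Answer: $80 i \sqrt{22} \approx 375.23 i$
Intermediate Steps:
$t = -15$
$y = -7$ ($y = 7 \left(-1\right) = -7$)
$B{\left(L,G \right)} = \sqrt{-15 + G}$
$T{\left(80 \right)} B{\left(-28,y \right)} = 80 \sqrt{-15 - 7} = 80 \sqrt{-22} = 80 i \sqrt{22}$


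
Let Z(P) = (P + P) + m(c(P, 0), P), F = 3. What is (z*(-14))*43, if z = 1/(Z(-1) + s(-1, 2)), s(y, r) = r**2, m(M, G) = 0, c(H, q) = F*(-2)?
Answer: -301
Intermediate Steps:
c(H, q) = -6 (c(H, q) = 3*(-2) = -6)
Z(P) = 2*P (Z(P) = (P + P) + 0 = 2*P + 0 = 2*P)
z = 1/2 (z = 1/(2*(-1) + 2**2) = 1/(-2 + 4) = 1/2 ≈ 0.50000)
(z*(-14))*43 = ((1/2)*(-14))*43 = -7*43 = -301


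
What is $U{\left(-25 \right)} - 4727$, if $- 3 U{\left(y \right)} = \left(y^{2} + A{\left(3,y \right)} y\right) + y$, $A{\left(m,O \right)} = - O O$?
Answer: $- \frac{30406}{3} \approx -10135.0$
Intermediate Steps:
$A{\left(m,O \right)} = - O^{2}$
$U{\left(y \right)} = - \frac{y}{3} - \frac{y^{2}}{3} + \frac{y^{3}}{3}$ ($U{\left(y \right)} = - \frac{\left(y^{2} + - y^{2} y\right) + y}{3} = - \frac{\left(y^{2} - y^{3}\right) + y}{3} = - \frac{y + y^{2} - y^{3}}{3} = - \frac{y}{3} - \frac{y^{2}}{3} + \frac{y^{3}}{3}$)
$U{\left(-25 \right)} - 4727 = \frac{1}{3} \left(-25\right) \left(-1 + \left(-25\right)^{2} - -25\right) - 4727 = \frac{1}{3} \left(-25\right) \left(-1 + 625 + 25\right) - 4727 = \frac{1}{3} \left(-25\right) 649 - 4727 = - \frac{16225}{3} - 4727 = - \frac{30406}{3}$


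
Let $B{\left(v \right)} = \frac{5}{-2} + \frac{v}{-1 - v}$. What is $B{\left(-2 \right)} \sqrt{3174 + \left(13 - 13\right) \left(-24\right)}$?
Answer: $- \frac{207 \sqrt{6}}{2} \approx -253.52$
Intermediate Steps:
$B{\left(v \right)} = - \frac{5}{2} + \frac{v}{-1 - v}$ ($B{\left(v \right)} = 5 \left(- \frac{1}{2}\right) + \frac{v}{-1 - v} = - \frac{5}{2} + \frac{v}{-1 - v}$)
$B{\left(-2 \right)} \sqrt{3174 + \left(13 - 13\right) \left(-24\right)} = \frac{-5 - -14}{2 \left(1 - 2\right)} \sqrt{3174 + \left(13 - 13\right) \left(-24\right)} = \frac{-5 + 14}{2 \left(-1\right)} \sqrt{3174 + 0 \left(-24\right)} = \frac{1}{2} \left(-1\right) 9 \sqrt{3174 + 0} = - \frac{9 \sqrt{3174}}{2} = - \frac{9 \cdot 23 \sqrt{6}}{2} = - \frac{207 \sqrt{6}}{2}$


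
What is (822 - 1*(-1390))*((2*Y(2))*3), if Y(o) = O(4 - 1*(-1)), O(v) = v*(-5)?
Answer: -331800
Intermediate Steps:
O(v) = -5*v
Y(o) = -25 (Y(o) = -5*(4 - 1*(-1)) = -5*(4 + 1) = -5*5 = -25)
(822 - 1*(-1390))*((2*Y(2))*3) = (822 - 1*(-1390))*((2*(-25))*3) = (822 + 1390)*(-50*3) = 2212*(-150) = -331800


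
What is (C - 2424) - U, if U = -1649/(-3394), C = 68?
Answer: -7997913/3394 ≈ -2356.5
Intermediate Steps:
U = 1649/3394 (U = -1649*(-1/3394) = 1649/3394 ≈ 0.48586)
(C - 2424) - U = (68 - 2424) - 1*1649/3394 = -2356 - 1649/3394 = -7997913/3394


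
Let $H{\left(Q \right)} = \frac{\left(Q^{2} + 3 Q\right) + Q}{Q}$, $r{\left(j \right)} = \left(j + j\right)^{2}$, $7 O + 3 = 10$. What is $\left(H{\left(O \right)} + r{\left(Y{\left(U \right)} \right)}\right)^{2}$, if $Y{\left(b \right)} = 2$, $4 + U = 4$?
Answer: $441$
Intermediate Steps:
$U = 0$ ($U = -4 + 4 = 0$)
$O = 1$ ($O = - \frac{3}{7} + \frac{1}{7} \cdot 10 = - \frac{3}{7} + \frac{10}{7} = 1$)
$r{\left(j \right)} = 4 j^{2}$ ($r{\left(j \right)} = \left(2 j\right)^{2} = 4 j^{2}$)
$H{\left(Q \right)} = \frac{Q^{2} + 4 Q}{Q}$
$\left(H{\left(O \right)} + r{\left(Y{\left(U \right)} \right)}\right)^{2} = \left(\left(4 + 1\right) + 4 \cdot 2^{2}\right)^{2} = \left(5 + 4 \cdot 4\right)^{2} = \left(5 + 16\right)^{2} = 21^{2} = 441$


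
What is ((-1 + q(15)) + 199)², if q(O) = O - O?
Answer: 39204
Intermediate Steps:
q(O) = 0
((-1 + q(15)) + 199)² = ((-1 + 0) + 199)² = (-1 + 199)² = 198² = 39204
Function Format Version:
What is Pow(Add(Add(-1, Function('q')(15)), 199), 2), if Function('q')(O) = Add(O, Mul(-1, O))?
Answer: 39204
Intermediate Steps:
Function('q')(O) = 0
Pow(Add(Add(-1, Function('q')(15)), 199), 2) = Pow(Add(Add(-1, 0), 199), 2) = Pow(Add(-1, 199), 2) = Pow(198, 2) = 39204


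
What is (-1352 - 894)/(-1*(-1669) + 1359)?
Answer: -1123/1514 ≈ -0.74174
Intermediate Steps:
(-1352 - 894)/(-1*(-1669) + 1359) = -2246/(1669 + 1359) = -2246/3028 = -2246*1/3028 = -1123/1514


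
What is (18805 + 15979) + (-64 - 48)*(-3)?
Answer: 35120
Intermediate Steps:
(18805 + 15979) + (-64 - 48)*(-3) = 34784 - 112*(-3) = 34784 + 336 = 35120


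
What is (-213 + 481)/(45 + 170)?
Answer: 268/215 ≈ 1.2465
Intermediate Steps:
(-213 + 481)/(45 + 170) = 268/215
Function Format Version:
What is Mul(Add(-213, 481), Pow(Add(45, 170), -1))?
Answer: Rational(268, 215) ≈ 1.2465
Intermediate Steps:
Mul(Add(-213, 481), Pow(Add(45, 170), -1)) = Mul(268, Pow(215, -1)) = Mul(268, Rational(1, 215)) = Rational(268, 215)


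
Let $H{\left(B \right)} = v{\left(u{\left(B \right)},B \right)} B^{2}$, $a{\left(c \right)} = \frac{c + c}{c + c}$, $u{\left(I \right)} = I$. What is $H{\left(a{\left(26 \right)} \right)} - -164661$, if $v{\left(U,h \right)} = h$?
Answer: $164662$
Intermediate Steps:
$a{\left(c \right)} = 1$ ($a{\left(c \right)} = \frac{2 c}{2 c} = 2 c \frac{1}{2 c} = 1$)
$H{\left(B \right)} = B^{3}$ ($H{\left(B \right)} = B B^{2} = B^{3}$)
$H{\left(a{\left(26 \right)} \right)} - -164661 = 1^{3} - -164661 = 1 + 164661 = 164662$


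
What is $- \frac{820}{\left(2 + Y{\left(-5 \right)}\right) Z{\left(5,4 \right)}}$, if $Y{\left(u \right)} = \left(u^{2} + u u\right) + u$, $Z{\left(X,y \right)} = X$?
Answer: $- \frac{164}{47} \approx -3.4894$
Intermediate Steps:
$Y{\left(u \right)} = u + 2 u^{2}$ ($Y{\left(u \right)} = \left(u^{2} + u^{2}\right) + u = 2 u^{2} + u = u + 2 u^{2}$)
$- \frac{820}{\left(2 + Y{\left(-5 \right)}\right) Z{\left(5,4 \right)}} = - \frac{820}{\left(2 - 5 \left(1 + 2 \left(-5\right)\right)\right) 5} = - \frac{820}{\left(2 - 5 \left(1 - 10\right)\right) 5} = - \frac{820}{\left(2 - -45\right) 5} = - \frac{820}{\left(2 + 45\right) 5} = - \frac{820}{47 \cdot 5} = - \frac{820}{235} = \left(-820\right) \frac{1}{235} = - \frac{164}{47}$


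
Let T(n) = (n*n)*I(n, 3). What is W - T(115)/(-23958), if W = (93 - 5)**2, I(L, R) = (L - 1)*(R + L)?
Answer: 60572242/3993 ≈ 15170.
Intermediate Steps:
I(L, R) = (-1 + L)*(L + R)
T(n) = n**2*(-3 + n**2 + 2*n) (T(n) = (n*n)*(n**2 - n - 1*3 + n*3) = n**2*(n**2 - n - 3 + 3*n) = n**2*(-3 + n**2 + 2*n))
W = 7744 (W = 88**2 = 7744)
W - T(115)/(-23958) = 7744 - 115**2*(-3 + 115**2 + 2*115)/(-23958) = 7744 - 13225*(-3 + 13225 + 230)*(-1)/23958 = 7744 - 13225*13452*(-1)/23958 = 7744 - 177902700*(-1)/23958 = 7744 - 1*(-29650450/3993) = 7744 + 29650450/3993 = 60572242/3993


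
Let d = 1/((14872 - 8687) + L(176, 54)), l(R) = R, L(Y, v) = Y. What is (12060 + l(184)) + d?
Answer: 77884085/6361 ≈ 12244.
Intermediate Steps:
d = 1/6361 (d = 1/((14872 - 8687) + 176) = 1/(6185 + 176) = 1/6361 ≈ 0.00015721)
(12060 + l(184)) + d = (12060 + 184) + 1/6361 = 12244 + 1/6361 = 77884085/6361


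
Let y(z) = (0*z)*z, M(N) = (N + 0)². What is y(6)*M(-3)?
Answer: 0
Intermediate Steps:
M(N) = N²
y(z) = 0 (y(z) = 0*z = 0)
y(6)*M(-3) = 0*(-3)² = 0*9 = 0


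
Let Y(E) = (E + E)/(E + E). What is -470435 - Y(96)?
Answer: -470436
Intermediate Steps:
Y(E) = 1 (Y(E) = (2*E)/((2*E)) = (2*E)*(1/(2*E)) = 1)
-470435 - Y(96) = -470435 - 1*1 = -470435 - 1 = -470436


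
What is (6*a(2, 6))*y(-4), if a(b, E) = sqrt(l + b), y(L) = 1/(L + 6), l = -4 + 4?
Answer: 3*sqrt(2) ≈ 4.2426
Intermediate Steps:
l = 0
y(L) = 1/(6 + L)
a(b, E) = sqrt(b) (a(b, E) = sqrt(0 + b) = sqrt(b))
(6*a(2, 6))*y(-4) = (6*sqrt(2))/(6 - 4) = (6*sqrt(2))/2 = (6*sqrt(2))*(1/2) = 3*sqrt(2)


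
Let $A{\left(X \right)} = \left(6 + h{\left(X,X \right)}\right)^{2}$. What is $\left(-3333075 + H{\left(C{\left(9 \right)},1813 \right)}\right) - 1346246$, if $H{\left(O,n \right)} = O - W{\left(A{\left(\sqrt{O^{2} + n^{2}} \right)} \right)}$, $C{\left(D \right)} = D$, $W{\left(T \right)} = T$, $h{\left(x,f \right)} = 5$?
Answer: $-4679433$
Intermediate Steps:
$A{\left(X \right)} = 121$ ($A{\left(X \right)} = \left(6 + 5\right)^{2} = 11^{2} = 121$)
$H{\left(O,n \right)} = -121 + O$ ($H{\left(O,n \right)} = O - 121 = -121 + O$)
$\left(-3333075 + H{\left(C{\left(9 \right)},1813 \right)}\right) - 1346246 = \left(-3333075 + \left(-121 + 9\right)\right) - 1346246 = \left(-3333075 - 112\right) - 1346246 = -3333187 - 1346246 = -4679433$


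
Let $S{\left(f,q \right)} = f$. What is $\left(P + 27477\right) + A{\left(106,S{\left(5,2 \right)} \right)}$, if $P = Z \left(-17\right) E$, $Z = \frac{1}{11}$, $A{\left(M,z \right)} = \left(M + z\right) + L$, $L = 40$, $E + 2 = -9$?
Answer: $27645$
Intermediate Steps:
$E = -11$ ($E = -2 - 9 = -11$)
$A{\left(M,z \right)} = 40 + M + z$ ($A{\left(M,z \right)} = \left(M + z\right) + 40 = 40 + M + z$)
$Z = \frac{1}{11} \approx 0.090909$
$P = 17$ ($P = \frac{1}{11} \left(-17\right) \left(-11\right) = \left(- \frac{17}{11}\right) \left(-11\right) = 17$)
$\left(P + 27477\right) + A{\left(106,S{\left(5,2 \right)} \right)} = \left(17 + 27477\right) + \left(40 + 106 + 5\right) = 27494 + 151 = 27645$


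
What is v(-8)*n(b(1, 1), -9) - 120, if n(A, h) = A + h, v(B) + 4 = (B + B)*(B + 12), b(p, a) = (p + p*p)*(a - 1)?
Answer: 492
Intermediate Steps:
b(p, a) = (-1 + a)*(p + p²) (b(p, a) = (p + p²)*(-1 + a) = (-1 + a)*(p + p²))
v(B) = -4 + 2*B*(12 + B) (v(B) = -4 + (B + B)*(B + 12) = -4 + (2*B)*(12 + B) = -4 + 2*B*(12 + B))
v(-8)*n(b(1, 1), -9) - 120 = (-4 + 2*(-8)² + 24*(-8))*(1*(-1 + 1 - 1*1 + 1*1) - 9) - 120 = (-4 + 2*64 - 192)*(1*(-1 + 1 - 1 + 1) - 9) - 120 = (-4 + 128 - 192)*(1*0 - 9) - 120 = -68*(0 - 9) - 120 = -68*(-9) - 120 = 612 - 120 = 492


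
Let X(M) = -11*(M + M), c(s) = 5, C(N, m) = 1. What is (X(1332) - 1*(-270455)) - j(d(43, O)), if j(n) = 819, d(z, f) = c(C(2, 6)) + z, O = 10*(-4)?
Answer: 240332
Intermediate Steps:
X(M) = -22*M
O = -40
d(z, f) = 5 + z
(X(1332) - 1*(-270455)) - j(d(43, O)) = (-22*1332 - 1*(-270455)) - 1*819 = (-29304 + 270455) - 819 = 241151 - 819 = 240332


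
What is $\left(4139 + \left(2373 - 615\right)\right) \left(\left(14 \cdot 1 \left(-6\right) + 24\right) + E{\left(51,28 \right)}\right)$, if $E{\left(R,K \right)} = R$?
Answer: $-53073$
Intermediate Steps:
$\left(4139 + \left(2373 - 615\right)\right) \left(\left(14 \cdot 1 \left(-6\right) + 24\right) + E{\left(51,28 \right)}\right) = \left(4139 + \left(2373 - 615\right)\right) \left(\left(14 \cdot 1 \left(-6\right) + 24\right) + 51\right) = \left(4139 + \left(2373 - 615\right)\right) \left(\left(14 \left(-6\right) + 24\right) + 51\right) = \left(4139 + 1758\right) \left(\left(-84 + 24\right) + 51\right) = 5897 \left(-60 + 51\right) = 5897 \left(-9\right) = -53073$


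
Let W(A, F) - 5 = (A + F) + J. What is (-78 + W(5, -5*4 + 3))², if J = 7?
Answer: 6084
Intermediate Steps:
W(A, F) = 12 + A + F (W(A, F) = 5 + ((A + F) + 7) = 5 + (7 + A + F) = 12 + A + F)
(-78 + W(5, -5*4 + 3))² = (-78 + (12 + 5 + (-5*4 + 3)))² = (-78 + (12 + 5 + (-20 + 3)))² = (-78 + (12 + 5 - 17))² = (-78 + 0)² = (-78)² = 6084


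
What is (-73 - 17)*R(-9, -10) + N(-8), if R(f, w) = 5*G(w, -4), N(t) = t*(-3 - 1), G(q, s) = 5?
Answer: -2218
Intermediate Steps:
N(t) = -4*t (N(t) = t*(-4) = -4*t)
R(f, w) = 25 (R(f, w) = 5*5 = 25)
(-73 - 17)*R(-9, -10) + N(-8) = (-73 - 17)*25 - 4*(-8) = -90*25 + 32 = -2250 + 32 = -2218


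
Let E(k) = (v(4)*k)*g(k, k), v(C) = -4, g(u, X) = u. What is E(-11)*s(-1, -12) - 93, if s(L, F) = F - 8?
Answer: 9587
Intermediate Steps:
s(L, F) = -8 + F
E(k) = -4*k**2 (E(k) = (-4*k)*k = -4*k**2)
E(-11)*s(-1, -12) - 93 = (-4*(-11)**2)*(-8 - 12) - 93 = -4*121*(-20) - 93 = -484*(-20) - 93 = 9680 - 93 = 9587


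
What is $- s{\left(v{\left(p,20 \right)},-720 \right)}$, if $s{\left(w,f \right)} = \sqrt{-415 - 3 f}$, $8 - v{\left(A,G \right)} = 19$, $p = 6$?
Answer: $- \sqrt{1745} \approx -41.773$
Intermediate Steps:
$v{\left(A,G \right)} = -11$ ($v{\left(A,G \right)} = 8 - 19 = -11$)
$- s{\left(v{\left(p,20 \right)},-720 \right)} = - \sqrt{-415 - -2160} = - \sqrt{-415 + 2160} = - \sqrt{1745}$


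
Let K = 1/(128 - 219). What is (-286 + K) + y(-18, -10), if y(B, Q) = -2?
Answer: -26209/91 ≈ -288.01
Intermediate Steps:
K = -1/91 (K = 1/(-91) = -1/91 ≈ -0.010989)
(-286 + K) + y(-18, -10) = (-286 - 1/91) - 2 = -26027/91 - 2 = -26209/91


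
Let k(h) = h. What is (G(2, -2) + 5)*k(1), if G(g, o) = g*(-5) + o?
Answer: -7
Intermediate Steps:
G(g, o) = o - 5*g (G(g, o) = -5*g + o = o - 5*g)
(G(2, -2) + 5)*k(1) = ((-2 - 5*2) + 5)*1 = ((-2 - 10) + 5)*1 = (-12 + 5)*1 = -7*1 = -7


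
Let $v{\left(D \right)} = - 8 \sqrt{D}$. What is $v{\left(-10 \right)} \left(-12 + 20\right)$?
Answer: $- 64 i \sqrt{10} \approx - 202.39 i$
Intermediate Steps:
$v{\left(-10 \right)} \left(-12 + 20\right) = - 8 \sqrt{-10} \left(-12 + 20\right) = - 8 i \sqrt{10} \cdot 8 = - 64 i \sqrt{10}$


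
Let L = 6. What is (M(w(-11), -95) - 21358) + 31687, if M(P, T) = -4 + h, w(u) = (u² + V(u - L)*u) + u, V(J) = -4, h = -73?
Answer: 10252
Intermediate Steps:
w(u) = u² - 3*u (w(u) = (u² - 4*u) + u = u² - 3*u)
M(P, T) = -77 (M(P, T) = -4 - 73 = -77)
(M(w(-11), -95) - 21358) + 31687 = (-77 - 21358) + 31687 = -21435 + 31687 = 10252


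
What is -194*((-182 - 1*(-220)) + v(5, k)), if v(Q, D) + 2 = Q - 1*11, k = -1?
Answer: -5820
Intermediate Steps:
v(Q, D) = -13 + Q (v(Q, D) = -2 + (Q - 1*11) = -2 + (Q - 11) = -2 + (-11 + Q) = -13 + Q)
-194*((-182 - 1*(-220)) + v(5, k)) = -194*((-182 - 1*(-220)) + (-13 + 5)) = -194*((-182 + 220) - 8) = -194*(38 - 8) = -194*30 = -5820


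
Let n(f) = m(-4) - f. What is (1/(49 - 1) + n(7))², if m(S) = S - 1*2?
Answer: 388129/2304 ≈ 168.46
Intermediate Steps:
m(S) = -2 + S (m(S) = S - 2 = -2 + S)
n(f) = -6 - f (n(f) = (-2 - 4) - f = -6 - f)
(1/(49 - 1) + n(7))² = (1/(49 - 1) + (-6 - 1*7))² = (1/48 + (-6 - 7))² = (1/48 - 13)² = (-623/48)² = 388129/2304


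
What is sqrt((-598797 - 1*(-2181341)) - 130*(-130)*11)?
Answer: 2*sqrt(442111) ≈ 1329.8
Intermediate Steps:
sqrt((-598797 - 1*(-2181341)) - 130*(-130)*11) = sqrt((-598797 + 2181341) + 16900*11) = sqrt(1582544 + 185900) = sqrt(1768444) = 2*sqrt(442111)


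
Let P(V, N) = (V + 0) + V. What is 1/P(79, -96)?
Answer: 1/158 ≈ 0.0063291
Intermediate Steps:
P(V, N) = 2*V (P(V, N) = V + V = 2*V)
1/P(79, -96) = 1/(2*79) = 1/158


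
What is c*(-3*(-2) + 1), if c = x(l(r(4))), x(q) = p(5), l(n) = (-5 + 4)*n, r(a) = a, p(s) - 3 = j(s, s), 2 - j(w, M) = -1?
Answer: 42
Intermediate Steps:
j(w, M) = 3 (j(w, M) = 2 - 1*(-1) = 2 + 1 = 3)
p(s) = 6 (p(s) = 3 + 3 = 6)
l(n) = -n
x(q) = 6
c = 6
c*(-3*(-2) + 1) = 6*(-3*(-2) + 1) = 6*(6 + 1) = 6*7 = 42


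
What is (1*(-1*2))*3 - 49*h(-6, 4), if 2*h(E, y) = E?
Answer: 141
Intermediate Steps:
h(E, y) = E/2
(1*(-1*2))*3 - 49*h(-6, 4) = (1*(-1*2))*3 - 49*(-6)/2 = (1*(-2))*3 - 49*(-3) = -2*3 + 147 = -6 + 147 = 141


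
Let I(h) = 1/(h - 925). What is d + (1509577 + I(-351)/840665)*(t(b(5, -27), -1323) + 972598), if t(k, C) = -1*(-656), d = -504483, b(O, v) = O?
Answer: 787997725052645563623/536344270 ≈ 1.4692e+12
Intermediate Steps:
I(h) = 1/(-925 + h)
t(k, C) = 656
d + (1509577 + I(-351)/840665)*(t(b(5, -27), -1323) + 972598) = -504483 + (1509577 + 1/(-925 - 351*840665))*(656 + 972598) = -504483 + (1509577 + (1/840665)/(-1276))*973254 = -504483 + (1509577 - 1/1276*1/840665)*973254 = -504483 + (1509577 - 1/1072688540)*973254 = -504483 + (1619305948147579/1072688540)*973254 = -504483 + 787997995629211926033/536344270 = 787997725052645563623/536344270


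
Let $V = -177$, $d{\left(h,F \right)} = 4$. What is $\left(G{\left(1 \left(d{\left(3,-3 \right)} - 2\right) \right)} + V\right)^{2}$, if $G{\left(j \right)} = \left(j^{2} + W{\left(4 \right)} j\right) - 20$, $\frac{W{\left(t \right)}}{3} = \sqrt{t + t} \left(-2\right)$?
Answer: $38401 + 9264 \sqrt{2} \approx 51502.0$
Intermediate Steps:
$W{\left(t \right)} = - 6 \sqrt{2} \sqrt{t}$ ($W{\left(t \right)} = 3 \sqrt{t + t} \left(-2\right) = 3 \sqrt{2 t} \left(-2\right) = 3 \sqrt{2} \sqrt{t} \left(-2\right) = 3 \left(- 2 \sqrt{2} \sqrt{t}\right) = - 6 \sqrt{2} \sqrt{t}$)
$G{\left(j \right)} = -20 + j^{2} - 12 j \sqrt{2}$ ($G{\left(j \right)} = \left(j^{2} + - 6 \sqrt{2} \sqrt{4} j\right) - 20 = \left(j^{2} + \left(-6\right) \sqrt{2} \cdot 2 j\right) - 20 = \left(j^{2} + - 12 \sqrt{2} j\right) - 20 = \left(j^{2} - 12 j \sqrt{2}\right) - 20 = -20 + j^{2} - 12 j \sqrt{2}$)
$\left(G{\left(1 \left(d{\left(3,-3 \right)} - 2\right) \right)} + V\right)^{2} = \left(\left(-20 + \left(1 \left(4 - 2\right)\right)^{2} - 12 \cdot 1 \left(4 - 2\right) \sqrt{2}\right) - 177\right)^{2} = \left(\left(-20 + \left(1 \cdot 2\right)^{2} - 12 \cdot 1 \cdot 2 \sqrt{2}\right) - 177\right)^{2} = \left(\left(-20 + 2^{2} - 24 \sqrt{2}\right) - 177\right)^{2} = \left(\left(-20 + 4 - 24 \sqrt{2}\right) - 177\right)^{2} = \left(\left(-16 - 24 \sqrt{2}\right) - 177\right)^{2} = \left(-193 - 24 \sqrt{2}\right)^{2}$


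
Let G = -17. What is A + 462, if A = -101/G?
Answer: 7955/17 ≈ 467.94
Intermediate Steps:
A = 101/17 (A = -101/(-17) = -101*(-1/17) = 101/17 ≈ 5.9412)
A + 462 = 101/17 + 462 = 7955/17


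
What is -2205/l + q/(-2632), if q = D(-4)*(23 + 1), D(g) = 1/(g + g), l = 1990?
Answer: -579759/523768 ≈ -1.1069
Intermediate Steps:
D(g) = 1/(2*g)
q = -3 (q = ((½)/(-4))*(23 + 1) = ((½)*(-¼))*24 = -⅛*24 = -3)
-2205/l + q/(-2632) = -2205/1990 - 3/(-2632) = -2205*1/1990 - 3*(-1/2632) = -441/398 + 3/2632 = -579759/523768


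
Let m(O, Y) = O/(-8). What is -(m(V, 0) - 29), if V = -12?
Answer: 55/2 ≈ 27.500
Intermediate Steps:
m(O, Y) = -O/8 (m(O, Y) = O*(-1/8) = -O/8)
-(m(V, 0) - 29) = -(-1/8*(-12) - 29) = -(3/2 - 29) = -1*(-55/2) = 55/2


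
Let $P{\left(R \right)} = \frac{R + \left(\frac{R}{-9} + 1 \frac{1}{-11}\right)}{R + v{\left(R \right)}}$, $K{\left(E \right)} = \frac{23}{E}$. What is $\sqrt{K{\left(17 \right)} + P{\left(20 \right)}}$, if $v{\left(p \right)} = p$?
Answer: $\frac{\sqrt{225983890}}{11220} \approx 1.3398$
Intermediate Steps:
$P{\left(R \right)} = \frac{- \frac{1}{11} + \frac{8 R}{9}}{2 R}$ ($P{\left(R \right)} = \frac{R + \left(\frac{R}{-9} + 1 \frac{1}{-11}\right)}{R + R} = \frac{R + \left(R \left(- \frac{1}{9}\right) + 1 \left(- \frac{1}{11}\right)\right)}{2 R} = \left(R - \left(\frac{1}{11} + \frac{R}{9}\right)\right) \frac{1}{2 R} = \left(- \frac{1}{11} + \frac{8 R}{9}\right) \frac{1}{2 R} = \frac{- \frac{1}{11} + \frac{8 R}{9}}{2 R}$)
$\sqrt{K{\left(17 \right)} + P{\left(20 \right)}} = \sqrt{\frac{23}{17} + \frac{-9 + 88 \cdot 20}{198 \cdot 20}} = \sqrt{23 \cdot \frac{1}{17} + \frac{1}{198} \cdot \frac{1}{20} \left(-9 + 1760\right)} = \sqrt{\frac{23}{17} + \frac{1}{198} \cdot \frac{1}{20} \cdot 1751} = \sqrt{\frac{23}{17} + \frac{1751}{3960}} = \sqrt{\frac{120847}{67320}} = \frac{\sqrt{225983890}}{11220}$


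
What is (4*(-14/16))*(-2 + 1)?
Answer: 7/2 ≈ 3.5000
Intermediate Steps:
(4*(-14/16))*(-2 + 1) = (4*(-14*1/16))*(-1) = (4*(-7/8))*(-1) = -7/2*(-1) = 7/2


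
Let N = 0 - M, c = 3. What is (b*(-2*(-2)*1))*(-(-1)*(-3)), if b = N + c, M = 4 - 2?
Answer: -12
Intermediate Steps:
M = 2
N = -2 (N = 0 - 1*2 = 0 - 2 = -2)
b = 1 (b = -2 + 3 = 1)
(b*(-2*(-2)*1))*(-(-1)*(-3)) = (1*(-2*(-2)*1))*(-(-1)*(-3)) = (1*(4*1))*(-1*3) = (1*4)*(-3) = 4*(-3) = -12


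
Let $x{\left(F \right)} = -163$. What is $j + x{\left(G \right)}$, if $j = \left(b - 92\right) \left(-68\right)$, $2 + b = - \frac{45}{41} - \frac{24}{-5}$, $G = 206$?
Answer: $\frac{1225333}{205} \approx 5977.2$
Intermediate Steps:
$b = \frac{349}{205}$ ($b = -2 - \left(- \frac{24}{5} + \frac{45}{41}\right) = -2 - - \frac{759}{205} = -2 + \left(- \frac{45}{41} + \frac{24}{5}\right) = -2 + \frac{759}{205} = \frac{349}{205} \approx 1.7024$)
$j = \frac{1258748}{205}$ ($j = \left(\frac{349}{205} - 92\right) \left(-68\right) = \left(- \frac{18511}{205}\right) \left(-68\right) = \frac{1258748}{205} \approx 6140.2$)
$j + x{\left(G \right)} = \frac{1258748}{205} - 163 = \frac{1225333}{205}$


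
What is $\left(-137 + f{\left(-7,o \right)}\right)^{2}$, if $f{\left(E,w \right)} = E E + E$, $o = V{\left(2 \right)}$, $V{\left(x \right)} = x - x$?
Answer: $9025$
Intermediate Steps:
$V{\left(x \right)} = 0$
$o = 0$
$f{\left(E,w \right)} = E + E^{2}$ ($f{\left(E,w \right)} = E^{2} + E = E + E^{2}$)
$\left(-137 + f{\left(-7,o \right)}\right)^{2} = \left(-137 - 7 \left(1 - 7\right)\right)^{2} = \left(-137 - -42\right)^{2} = \left(-137 + 42\right)^{2} = \left(-95\right)^{2} = 9025$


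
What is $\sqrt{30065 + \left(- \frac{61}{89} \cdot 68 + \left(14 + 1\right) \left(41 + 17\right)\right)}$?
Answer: $\frac{\sqrt{244666963}}{89} \approx 175.75$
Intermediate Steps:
$\sqrt{30065 + \left(- \frac{61}{89} \cdot 68 + \left(14 + 1\right) \left(41 + 17\right)\right)} = \sqrt{30065 + \left(\left(-61\right) \frac{1}{89} \cdot 68 + 15 \cdot 58\right)} = \sqrt{30065 + \left(\left(- \frac{61}{89}\right) 68 + 870\right)} = \sqrt{30065 + \left(- \frac{4148}{89} + 870\right)} = \sqrt{30065 + \frac{73282}{89}} = \sqrt{\frac{2749067}{89}} = \frac{\sqrt{244666963}}{89}$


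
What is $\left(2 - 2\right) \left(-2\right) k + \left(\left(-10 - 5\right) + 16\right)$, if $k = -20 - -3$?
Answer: $1$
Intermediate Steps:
$k = -17$ ($k = -20 + 3 = -17$)
$\left(2 - 2\right) \left(-2\right) k + \left(\left(-10 - 5\right) + 16\right) = \left(2 - 2\right) \left(-2\right) \left(-17\right) + \left(\left(-10 - 5\right) + 16\right) = 0 \left(-2\right) \left(-17\right) + \left(-15 + 16\right) = 0 \left(-17\right) + 1 = 0 + 1 = 1$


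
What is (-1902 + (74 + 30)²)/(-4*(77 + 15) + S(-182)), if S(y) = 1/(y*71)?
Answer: -115186708/4755297 ≈ -24.223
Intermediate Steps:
S(y) = 1/(71*y) (S(y) = (1/71)/y = 1/(71*y))
(-1902 + (74 + 30)²)/(-4*(77 + 15) + S(-182)) = (-1902 + (74 + 30)²)/(-4*(77 + 15) + (1/71)/(-182)) = (-1902 + 104²)/(-4*92 + (1/71)*(-1/182)) = (-1902 + 10816)/(-368 - 1/12922) = 8914/(-4755297/12922) = 8914*(-12922/4755297) = -115186708/4755297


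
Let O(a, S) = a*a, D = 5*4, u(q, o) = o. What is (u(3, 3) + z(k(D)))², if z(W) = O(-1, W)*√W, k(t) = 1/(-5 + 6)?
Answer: 16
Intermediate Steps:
D = 20
O(a, S) = a²
k(t) = 1 (k(t) = 1/1 = 1)
z(W) = √W (z(W) = (-1)²*√W = 1*√W = √W)
(u(3, 3) + z(k(D)))² = (3 + √1)² = (3 + 1)² = 4² = 16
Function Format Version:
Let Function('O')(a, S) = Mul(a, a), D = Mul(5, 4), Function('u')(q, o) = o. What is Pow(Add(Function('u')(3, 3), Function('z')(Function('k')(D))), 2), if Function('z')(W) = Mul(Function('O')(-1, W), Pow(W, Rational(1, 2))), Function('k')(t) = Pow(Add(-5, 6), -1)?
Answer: 16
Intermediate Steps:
D = 20
Function('O')(a, S) = Pow(a, 2)
Function('k')(t) = 1 (Function('k')(t) = Pow(1, -1) = 1)
Function('z')(W) = Pow(W, Rational(1, 2)) (Function('z')(W) = Mul(Pow(-1, 2), Pow(W, Rational(1, 2))) = Mul(1, Pow(W, Rational(1, 2))) = Pow(W, Rational(1, 2)))
Pow(Add(Function('u')(3, 3), Function('z')(Function('k')(D))), 2) = Pow(Add(3, Pow(1, Rational(1, 2))), 2) = Pow(Add(3, 1), 2) = Pow(4, 2) = 16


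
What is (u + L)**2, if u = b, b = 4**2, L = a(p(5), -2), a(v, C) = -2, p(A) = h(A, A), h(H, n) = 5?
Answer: 196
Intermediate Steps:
p(A) = 5
L = -2
b = 16
u = 16
(u + L)**2 = (16 - 2)**2 = 14**2 = 196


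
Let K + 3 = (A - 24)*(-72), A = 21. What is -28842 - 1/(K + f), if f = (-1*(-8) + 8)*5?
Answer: -8450707/293 ≈ -28842.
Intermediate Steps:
K = 213 (K = -3 + (21 - 24)*(-72) = -3 - 3*(-72) = -3 + 216 = 213)
f = 80 (f = (8 + 8)*5 = 16*5 = 80)
-28842 - 1/(K + f) = -28842 - 1/(213 + 80) = -28842 - 1/293 = -8450707/293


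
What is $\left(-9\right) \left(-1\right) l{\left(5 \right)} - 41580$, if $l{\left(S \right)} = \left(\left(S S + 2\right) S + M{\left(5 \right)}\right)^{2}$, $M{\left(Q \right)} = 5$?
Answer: $134820$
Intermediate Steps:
$l{\left(S \right)} = \left(5 + S \left(2 + S^{2}\right)\right)^{2}$ ($l{\left(S \right)} = \left(\left(S S + 2\right) S + 5\right)^{2} = \left(\left(S^{2} + 2\right) S + 5\right)^{2} = \left(\left(2 + S^{2}\right) S + 5\right)^{2} = \left(S \left(2 + S^{2}\right) + 5\right)^{2} = \left(5 + S \left(2 + S^{2}\right)\right)^{2}$)
$\left(-9\right) \left(-1\right) l{\left(5 \right)} - 41580 = \left(-9\right) \left(-1\right) \left(5 + 5^{3} + 2 \cdot 5\right)^{2} - 41580 = 9 \left(5 + 125 + 10\right)^{2} - 41580 = 9 \cdot 140^{2} - 41580 = 9 \cdot 19600 - 41580 = 176400 - 41580 = 134820$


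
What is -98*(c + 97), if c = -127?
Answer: 2940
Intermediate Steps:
-98*(c + 97) = -98*(-127 + 97) = -98*(-30) = 2940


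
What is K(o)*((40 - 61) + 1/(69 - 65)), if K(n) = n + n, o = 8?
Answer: -332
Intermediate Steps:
K(n) = 2*n
K(o)*((40 - 61) + 1/(69 - 65)) = (2*8)*((40 - 61) + 1/(69 - 65)) = 16*(-21 + 1/4) = 16*(-21 + ¼) = 16*(-83/4) = -332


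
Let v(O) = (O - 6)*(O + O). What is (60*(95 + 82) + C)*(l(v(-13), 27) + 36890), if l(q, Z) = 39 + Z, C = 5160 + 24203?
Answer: 1477611748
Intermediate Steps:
C = 29363
v(O) = 2*O*(-6 + O) (v(O) = (-6 + O)*(2*O) = 2*O*(-6 + O))
(60*(95 + 82) + C)*(l(v(-13), 27) + 36890) = (60*(95 + 82) + 29363)*((39 + 27) + 36890) = (60*177 + 29363)*(66 + 36890) = (10620 + 29363)*36956 = 39983*36956 = 1477611748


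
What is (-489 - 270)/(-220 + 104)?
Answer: 759/116 ≈ 6.5431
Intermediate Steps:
(-489 - 270)/(-220 + 104) = -759/(-116) = -759*(-1/116) = 759/116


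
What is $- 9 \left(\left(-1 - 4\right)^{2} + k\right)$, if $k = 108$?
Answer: $-1197$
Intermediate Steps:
$- 9 \left(\left(-1 - 4\right)^{2} + k\right) = - 9 \left(\left(-1 - 4\right)^{2} + 108\right) = - 9 \left(\left(-5\right)^{2} + 108\right) = - 9 \left(25 + 108\right) = \left(-9\right) 133 = -1197$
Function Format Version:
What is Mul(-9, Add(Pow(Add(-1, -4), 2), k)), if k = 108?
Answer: -1197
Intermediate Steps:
Mul(-9, Add(Pow(Add(-1, -4), 2), k)) = Mul(-9, Add(Pow(Add(-1, -4), 2), 108)) = Mul(-9, Add(Pow(-5, 2), 108)) = Mul(-9, Add(25, 108)) = Mul(-9, 133) = -1197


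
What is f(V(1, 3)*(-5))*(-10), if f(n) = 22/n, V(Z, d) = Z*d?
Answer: 44/3 ≈ 14.667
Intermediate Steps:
f(V(1, 3)*(-5))*(-10) = (22/(((1*3)*(-5))))*(-10) = (22/((3*(-5))))*(-10) = (22/(-15))*(-10) = (22*(-1/15))*(-10) = -22/15*(-10) = 44/3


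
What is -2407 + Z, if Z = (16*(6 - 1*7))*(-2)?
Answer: -2375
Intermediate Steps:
Z = 32 (Z = (16*(6 - 7))*(-2) = (16*(-1))*(-2) = -16*(-2) = 32)
-2407 + Z = -2407 + 32 = -2375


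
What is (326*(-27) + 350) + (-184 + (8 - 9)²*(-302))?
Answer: -8938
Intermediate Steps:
(326*(-27) + 350) + (-184 + (8 - 9)²*(-302)) = (-8802 + 350) + (-184 + (-1)²*(-302)) = -8452 + (-184 + 1*(-302)) = -8452 + (-184 - 302) = -8452 - 486 = -8938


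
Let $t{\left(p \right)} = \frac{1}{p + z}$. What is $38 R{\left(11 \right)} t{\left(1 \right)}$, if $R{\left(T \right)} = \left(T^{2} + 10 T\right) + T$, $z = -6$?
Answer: $- \frac{9196}{5} \approx -1839.2$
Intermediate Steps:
$t{\left(p \right)} = \frac{1}{-6 + p}$ ($t{\left(p \right)} = \frac{1}{p - 6} = \frac{1}{-6 + p}$)
$R{\left(T \right)} = T^{2} + 11 T$
$38 R{\left(11 \right)} t{\left(1 \right)} = \frac{38 \cdot 11 \left(11 + 11\right)}{-6 + 1} = \frac{38 \cdot 11 \cdot 22}{-5} = 38 \cdot 242 \left(- \frac{1}{5}\right) = 9196 \left(- \frac{1}{5}\right) = - \frac{9196}{5}$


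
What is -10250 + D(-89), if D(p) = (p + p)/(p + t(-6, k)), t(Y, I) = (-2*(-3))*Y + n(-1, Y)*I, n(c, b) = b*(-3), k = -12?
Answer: -3495072/341 ≈ -10249.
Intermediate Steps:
n(c, b) = -3*b
t(Y, I) = 6*Y - 3*I*Y (t(Y, I) = (-2*(-3))*Y + (-3*Y)*I = 6*Y - 3*I*Y)
D(p) = 2*p/(-252 + p) (D(p) = (p + p)/(p + 3*(-6)*(2 - 1*(-12))) = (2*p)/(p + 3*(-6)*(2 + 12)) = (2*p)/(p + 3*(-6)*14) = (2*p)/(p - 252) = (2*p)/(-252 + p) = 2*p/(-252 + p))
-10250 + D(-89) = -10250 + 2*(-89)/(-252 - 89) = -10250 + 2*(-89)/(-341) = -10250 + 2*(-89)*(-1/341) = -10250 + 178/341 = -3495072/341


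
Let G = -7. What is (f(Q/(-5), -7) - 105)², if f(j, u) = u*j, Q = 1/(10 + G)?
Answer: 2458624/225 ≈ 10927.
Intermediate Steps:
Q = ⅓ (Q = 1/(10 - 7) = 1/3 = ⅓ ≈ 0.33333)
f(j, u) = j*u
(f(Q/(-5), -7) - 105)² = (((⅓)/(-5))*(-7) - 105)² = (((⅓)*(-⅕))*(-7) - 105)² = (-1/15*(-7) - 105)² = (7/15 - 105)² = (-1568/15)² = 2458624/225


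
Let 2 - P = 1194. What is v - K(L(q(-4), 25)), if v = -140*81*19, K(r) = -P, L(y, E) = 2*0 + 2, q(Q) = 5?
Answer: -216652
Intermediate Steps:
L(y, E) = 2 (L(y, E) = 0 + 2 = 2)
P = -1192 (P = 2 - 1*1194 = 2 - 1194 = -1192)
K(r) = 1192 (K(r) = -1*(-1192) = 1192)
v = -215460 (v = -11340*19 = -215460)
v - K(L(q(-4), 25)) = -215460 - 1*1192 = -215460 - 1192 = -216652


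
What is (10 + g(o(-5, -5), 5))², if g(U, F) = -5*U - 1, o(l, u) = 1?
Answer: 16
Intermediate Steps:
g(U, F) = -1 - 5*U
(10 + g(o(-5, -5), 5))² = (10 + (-1 - 5*1))² = (10 + (-1 - 5))² = (10 - 6)² = 4² = 16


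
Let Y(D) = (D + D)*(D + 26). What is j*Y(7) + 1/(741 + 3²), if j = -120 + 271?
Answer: 52321501/750 ≈ 69762.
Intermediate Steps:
Y(D) = 2*D*(26 + D) (Y(D) = (2*D)*(26 + D) = 2*D*(26 + D))
j = 151
j*Y(7) + 1/(741 + 3²) = 151*(2*7*(26 + 7)) + 1/(741 + 3²) = 151*(2*7*33) + 1/(741 + 9) = 151*462 + 1/750 = 69762 + 1/750 = 52321501/750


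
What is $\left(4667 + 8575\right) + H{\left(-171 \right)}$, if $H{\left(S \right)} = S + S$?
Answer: $12900$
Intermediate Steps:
$H{\left(S \right)} = 2 S$
$\left(4667 + 8575\right) + H{\left(-171 \right)} = \left(4667 + 8575\right) + 2 \left(-171\right) = 13242 - 342 = 12900$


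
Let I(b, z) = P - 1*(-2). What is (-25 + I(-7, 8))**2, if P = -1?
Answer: 576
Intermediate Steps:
I(b, z) = 1 (I(b, z) = -1 - 1*(-2) = -1 + 2 = 1)
(-25 + I(-7, 8))**2 = (-25 + 1)**2 = (-24)**2 = 576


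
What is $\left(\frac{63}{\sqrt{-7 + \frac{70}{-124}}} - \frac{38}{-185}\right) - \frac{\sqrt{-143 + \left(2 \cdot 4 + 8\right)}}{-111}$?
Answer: $\frac{38}{185} - \frac{9 i \sqrt{29078}}{67} + \frac{i \sqrt{127}}{111} \approx 0.20541 - 22.805 i$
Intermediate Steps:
$\left(\frac{63}{\sqrt{-7 + \frac{70}{-124}}} - \frac{38}{-185}\right) - \frac{\sqrt{-143 + \left(2 \cdot 4 + 8\right)}}{-111} = \left(\frac{63}{\sqrt{-7 + 70 \left(- \frac{1}{124}\right)}} - - \frac{38}{185}\right) - \sqrt{-143 + \left(8 + 8\right)} \left(- \frac{1}{111}\right) = \left(\frac{63}{\sqrt{-7 - \frac{35}{62}}} + \frac{38}{185}\right) - \sqrt{-143 + 16} \left(- \frac{1}{111}\right) = \left(\frac{63}{\sqrt{- \frac{469}{62}}} + \frac{38}{185}\right) - \sqrt{-127} \left(- \frac{1}{111}\right) = \left(\frac{63}{\frac{1}{62} i \sqrt{29078}} + \frac{38}{185}\right) - i \sqrt{127} \left(- \frac{1}{111}\right) = \left(63 \left(- \frac{i \sqrt{29078}}{469}\right) + \frac{38}{185}\right) - - \frac{i \sqrt{127}}{111} = \left(- \frac{9 i \sqrt{29078}}{67} + \frac{38}{185}\right) + \frac{i \sqrt{127}}{111} = \left(\frac{38}{185} - \frac{9 i \sqrt{29078}}{67}\right) + \frac{i \sqrt{127}}{111} = \frac{38}{185} - \frac{9 i \sqrt{29078}}{67} + \frac{i \sqrt{127}}{111}$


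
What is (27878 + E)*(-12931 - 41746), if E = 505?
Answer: -1551897291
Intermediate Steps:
(27878 + E)*(-12931 - 41746) = (27878 + 505)*(-12931 - 41746) = 28383*(-54677) = -1551897291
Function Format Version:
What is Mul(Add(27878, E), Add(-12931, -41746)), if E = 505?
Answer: -1551897291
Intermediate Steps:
Mul(Add(27878, E), Add(-12931, -41746)) = Mul(Add(27878, 505), Add(-12931, -41746)) = Mul(28383, -54677) = -1551897291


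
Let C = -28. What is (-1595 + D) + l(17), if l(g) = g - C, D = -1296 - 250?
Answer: -3096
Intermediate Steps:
D = -1546
l(g) = 28 + g (l(g) = g - 1*(-28) = g + 28 = 28 + g)
(-1595 + D) + l(17) = (-1595 - 1546) + (28 + 17) = -3141 + 45 = -3096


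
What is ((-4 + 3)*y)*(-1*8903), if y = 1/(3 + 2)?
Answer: 8903/5 ≈ 1780.6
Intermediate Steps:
y = 1/5 ≈ 0.20000
((-4 + 3)*y)*(-1*8903) = ((-4 + 3)*(1/5))*(-1*8903) = -1*1/5*(-8903) = -1/5*(-8903) = 8903/5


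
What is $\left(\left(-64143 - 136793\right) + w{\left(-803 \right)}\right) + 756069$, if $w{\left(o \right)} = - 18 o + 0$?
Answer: $569587$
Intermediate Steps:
$w{\left(o \right)} = - 18 o$
$\left(\left(-64143 - 136793\right) + w{\left(-803 \right)}\right) + 756069 = \left(\left(-64143 - 136793\right) - -14454\right) + 756069 = \left(-200936 + 14454\right) + 756069 = -186482 + 756069 = 569587$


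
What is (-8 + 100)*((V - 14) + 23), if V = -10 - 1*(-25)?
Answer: 2208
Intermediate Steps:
V = 15 (V = -10 + 25 = 15)
(-8 + 100)*((V - 14) + 23) = (-8 + 100)*((15 - 14) + 23) = 92*(1 + 23) = 92*24 = 2208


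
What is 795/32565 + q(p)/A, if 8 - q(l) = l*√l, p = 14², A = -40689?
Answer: 899597/9815091 ≈ 0.091654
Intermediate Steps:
p = 196
q(l) = 8 - l^(3/2) (q(l) = 8 - l*√l = 8 - l^(3/2))
795/32565 + q(p)/A = 795/32565 + (8 - 196^(3/2))/(-40689) = 795*(1/32565) + (8 - 1*2744)*(-1/40689) = 53/2171 + (8 - 2744)*(-1/40689) = 53/2171 - 2736*(-1/40689) = 53/2171 + 304/4521 = 899597/9815091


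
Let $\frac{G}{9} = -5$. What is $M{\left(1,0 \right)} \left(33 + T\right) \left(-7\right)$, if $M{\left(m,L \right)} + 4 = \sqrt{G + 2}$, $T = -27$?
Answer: $168 - 42 i \sqrt{43} \approx 168.0 - 275.41 i$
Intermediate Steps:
$G = -45$ ($G = 9 \left(-5\right) = -45$)
$M{\left(m,L \right)} = -4 + i \sqrt{43}$ ($M{\left(m,L \right)} = -4 + \sqrt{-45 + 2} = -4 + \sqrt{-43} = -4 + i \sqrt{43}$)
$M{\left(1,0 \right)} \left(33 + T\right) \left(-7\right) = \left(-4 + i \sqrt{43}\right) \left(33 - 27\right) \left(-7\right) = \left(-4 + i \sqrt{43}\right) 6 \left(-7\right) = \left(-24 + 6 i \sqrt{43}\right) \left(-7\right) = 168 - 42 i \sqrt{43}$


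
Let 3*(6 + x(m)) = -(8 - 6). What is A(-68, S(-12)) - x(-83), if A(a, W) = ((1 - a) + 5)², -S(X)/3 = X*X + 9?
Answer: 16448/3 ≈ 5482.7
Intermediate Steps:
x(m) = -20/3 (x(m) = -6 + (-(8 - 6))/3 = -6 + (-1*2)/3 = -6 + (⅓)*(-2) = -6 - ⅔ = -20/3)
S(X) = -27 - 3*X² (S(X) = -3*(X*X + 9) = -3*(X² + 9) = -3*(9 + X²) = -27 - 3*X²)
A(a, W) = (6 - a)²
A(-68, S(-12)) - x(-83) = (-6 - 68)² - 1*(-20/3) = (-74)² + 20/3 = 5476 + 20/3 = 16448/3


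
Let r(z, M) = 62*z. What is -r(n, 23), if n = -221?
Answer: 13702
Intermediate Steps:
-r(n, 23) = -62*(-221) = -1*(-13702) = 13702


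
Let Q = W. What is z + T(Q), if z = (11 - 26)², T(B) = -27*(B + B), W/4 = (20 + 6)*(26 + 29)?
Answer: -308655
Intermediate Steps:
W = 5720 (W = 4*((20 + 6)*(26 + 29)) = 4*(26*55) = 4*1430 = 5720)
Q = 5720
T(B) = -54*B
z = 225 (z = (-15)² = 225)
z + T(Q) = 225 - 54*5720 = 225 - 308880 = -308655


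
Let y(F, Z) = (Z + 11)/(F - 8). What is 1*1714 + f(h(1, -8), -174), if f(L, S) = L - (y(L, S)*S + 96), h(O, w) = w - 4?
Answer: 30241/10 ≈ 3024.1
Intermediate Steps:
y(F, Z) = (11 + Z)/(-8 + F)
h(O, w) = -4 + w
f(L, S) = -96 + L - S*(11 + S)/(-8 + L) (f(L, S) = L - (((11 + S)/(-8 + L))*S + 96) = L - (S*(11 + S)/(-8 + L) + 96) = L - (96 + S*(11 + S)/(-8 + L)) = L + (-96 - S*(11 + S)/(-8 + L)) = -96 + L - S*(11 + S)/(-8 + L))
1*1714 + f(h(1, -8), -174) = 1*1714 + ((-96 + (-4 - 8))*(-8 + (-4 - 8)) - 1*(-174)*(11 - 174))/(-8 + (-4 - 8)) = 1714 + ((-96 - 12)*(-8 - 12) - 1*(-174)*(-163))/(-8 - 12) = 1714 + (-108*(-20) - 28362)/(-20) = 1714 - (2160 - 28362)/20 = 1714 - 1/20*(-26202) = 1714 + 13101/10 = 30241/10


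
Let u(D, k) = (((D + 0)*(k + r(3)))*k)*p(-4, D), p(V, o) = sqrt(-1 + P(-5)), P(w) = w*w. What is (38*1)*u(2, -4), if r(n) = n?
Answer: 608*sqrt(6) ≈ 1489.3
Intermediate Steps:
P(w) = w**2
p(V, o) = 2*sqrt(6) (p(V, o) = sqrt(-1 + (-5)**2) = sqrt(-1 + 25) = sqrt(24) = 2*sqrt(6))
u(D, k) = 2*D*k*sqrt(6)*(3 + k) (u(D, k) = (((D + 0)*(k + 3))*k)*(2*sqrt(6)) = ((D*(3 + k))*k)*(2*sqrt(6)) = (D*k*(3 + k))*(2*sqrt(6)) = 2*D*k*sqrt(6)*(3 + k))
(38*1)*u(2, -4) = (38*1)*(2*2*(-4)*sqrt(6)*(3 - 4)) = 38*(2*2*(-4)*sqrt(6)*(-1)) = 38*(16*sqrt(6)) = 608*sqrt(6)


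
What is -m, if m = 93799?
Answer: -93799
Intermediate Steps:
-m = -1*93799 = -93799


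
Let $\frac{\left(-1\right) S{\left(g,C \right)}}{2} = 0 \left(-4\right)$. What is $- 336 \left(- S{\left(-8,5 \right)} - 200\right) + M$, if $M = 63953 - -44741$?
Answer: $175894$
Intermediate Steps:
$S{\left(g,C \right)} = 0$ ($S{\left(g,C \right)} = - 2 \cdot 0 \left(-4\right) = \left(-2\right) 0 = 0$)
$M = 108694$ ($M = 63953 + 44741 = 108694$)
$- 336 \left(- S{\left(-8,5 \right)} - 200\right) + M = - 336 \left(\left(-1\right) 0 - 200\right) + 108694 = - 336 \left(0 - 200\right) + 108694 = \left(-336\right) \left(-200\right) + 108694 = 67200 + 108694 = 175894$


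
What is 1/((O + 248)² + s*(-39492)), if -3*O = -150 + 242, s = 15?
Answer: -9/4906316 ≈ -1.8344e-6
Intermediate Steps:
O = -92/3 (O = -(-150 + 242)/3 = -⅓*92 = -92/3 ≈ -30.667)
1/((O + 248)² + s*(-39492)) = 1/((-92/3 + 248)² + 15*(-39492)) = 1/((652/3)² - 592380) = 1/(425104/9 - 592380) = 1/(-4906316/9) = -9/4906316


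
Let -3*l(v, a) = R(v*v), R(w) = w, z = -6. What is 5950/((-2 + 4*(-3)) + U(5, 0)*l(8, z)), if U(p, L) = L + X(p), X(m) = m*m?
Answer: -8925/821 ≈ -10.871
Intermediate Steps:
X(m) = m²
U(p, L) = L + p²
l(v, a) = -v²/3 (l(v, a) = -v*v/3 = -v²/3)
5950/((-2 + 4*(-3)) + U(5, 0)*l(8, z)) = 5950/((-2 + 4*(-3)) + (0 + 5²)*(-⅓*8²)) = 5950/((-2 - 12) + (0 + 25)*(-⅓*64)) = 5950/(-14 + 25*(-64/3)) = 5950/(-14 - 1600/3) = 5950/(-1642/3) = 5950*(-3/1642) = -8925/821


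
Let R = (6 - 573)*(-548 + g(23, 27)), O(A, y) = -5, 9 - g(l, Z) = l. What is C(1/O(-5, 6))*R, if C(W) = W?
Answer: -318654/5 ≈ -63731.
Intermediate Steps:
g(l, Z) = 9 - l
R = 318654 (R = (6 - 573)*(-548 + (9 - 1*23)) = -567*(-548 + (9 - 23)) = -567*(-548 - 14) = -567*(-562) = 318654)
C(1/O(-5, 6))*R = 318654/(-5) = -1/5*318654 = -318654/5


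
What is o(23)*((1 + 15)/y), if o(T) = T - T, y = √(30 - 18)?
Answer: 0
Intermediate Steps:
y = 2*√3 (y = √12 = 2*√3 ≈ 3.4641)
o(T) = 0
o(23)*((1 + 15)/y) = 0*((1 + 15)/((2*√3))) = 0*(16*(√3/6)) = 0*(8*√3/3) = 0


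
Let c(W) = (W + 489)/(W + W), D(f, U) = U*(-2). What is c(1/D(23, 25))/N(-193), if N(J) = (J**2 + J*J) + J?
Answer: -24449/148610 ≈ -0.16452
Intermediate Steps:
D(f, U) = -2*U
c(W) = (489 + W)/(2*W) (c(W) = (489 + W)/((2*W)) = (489 + W)*(1/(2*W)) = (489 + W)/(2*W))
N(J) = J + 2*J**2 (N(J) = (J**2 + J**2) + J = 2*J**2 + J = J + 2*J**2)
c(1/D(23, 25))/N(-193) = ((489 + 1/(-2*25))/(2*(1/(-2*25))))/((-193*(1 + 2*(-193)))) = ((489 + 1/(-50))/(2*(1/(-50))))/((-193*(1 - 386))) = ((489 - 1/50)/(2*(-1/50)))/((-193*(-385))) = ((1/2)*(-50)*(24449/50))/74305 = -24449/2*1/74305 = -24449/148610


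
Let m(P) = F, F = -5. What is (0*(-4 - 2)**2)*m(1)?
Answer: 0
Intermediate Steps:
m(P) = -5
(0*(-4 - 2)**2)*m(1) = (0*(-4 - 2)**2)*(-5) = (0*(-6)**2)*(-5) = (0*36)*(-5) = 0*(-5) = 0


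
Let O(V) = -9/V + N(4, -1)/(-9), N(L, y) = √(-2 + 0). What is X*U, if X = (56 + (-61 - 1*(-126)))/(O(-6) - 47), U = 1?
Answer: -162162/60979 + 396*I*√2/60979 ≈ -2.6593 + 0.009184*I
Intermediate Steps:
N(L, y) = I*√2 (N(L, y) = √(-2) = I*√2)
O(V) = -9/V - I*√2/9 (O(V) = -9/V + (I*√2)/(-9) = -9/V + (I*√2)*(-⅑) = -9/V - I*√2/9)
X = 121/(-91/2 - I*√2/9) (X = (56 + (-61 - 1*(-126)))/((-9/(-6) - I*√2/9) - 47) = (56 + (-61 + 126))/((-9*(-⅙) - I*√2/9) - 47) = (56 + 65)/((3/2 - I*√2/9) - 47) = 121/(-91/2 - I*√2/9) ≈ -2.6593 + 0.009184*I)
X*U = (-162162/60979 + 396*I*√2/60979)*1 = -162162/60979 + 396*I*√2/60979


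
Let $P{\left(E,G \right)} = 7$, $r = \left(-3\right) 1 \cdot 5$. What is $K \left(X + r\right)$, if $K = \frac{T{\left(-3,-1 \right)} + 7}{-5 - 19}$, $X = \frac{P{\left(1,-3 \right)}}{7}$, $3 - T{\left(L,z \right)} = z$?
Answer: $\frac{77}{12} \approx 6.4167$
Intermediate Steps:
$r = -15$ ($r = \left(-3\right) 5 = -15$)
$T{\left(L,z \right)} = 3 - z$
$X = 1$ ($X = \frac{7}{7} = 7 \cdot \frac{1}{7} = 1$)
$K = - \frac{11}{24}$ ($K = \frac{\left(3 - -1\right) + 7}{-5 - 19} = \frac{\left(3 + 1\right) + 7}{-24} = \left(4 + 7\right) \left(- \frac{1}{24}\right) = 11 \left(- \frac{1}{24}\right) = - \frac{11}{24} \approx -0.45833$)
$K \left(X + r\right) = - \frac{11 \left(1 - 15\right)}{24} = \left(- \frac{11}{24}\right) \left(-14\right) = \frac{77}{12}$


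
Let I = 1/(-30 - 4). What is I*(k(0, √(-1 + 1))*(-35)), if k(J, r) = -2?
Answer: -35/17 ≈ -2.0588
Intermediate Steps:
I = -1/34 (I = 1/(-34) = -1/34 ≈ -0.029412)
I*(k(0, √(-1 + 1))*(-35)) = -(-1)*(-35)/17 = -1/34*70 = -35/17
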